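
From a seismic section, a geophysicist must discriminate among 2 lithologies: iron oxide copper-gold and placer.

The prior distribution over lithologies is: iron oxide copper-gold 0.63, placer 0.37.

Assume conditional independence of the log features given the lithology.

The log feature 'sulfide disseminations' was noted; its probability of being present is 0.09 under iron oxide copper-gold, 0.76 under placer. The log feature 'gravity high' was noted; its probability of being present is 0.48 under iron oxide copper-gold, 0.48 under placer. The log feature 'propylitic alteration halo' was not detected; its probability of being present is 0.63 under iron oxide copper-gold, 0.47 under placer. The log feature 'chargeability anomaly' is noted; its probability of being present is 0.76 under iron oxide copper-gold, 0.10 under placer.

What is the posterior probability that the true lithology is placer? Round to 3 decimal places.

Multiply each prior by the joint likelihood of the log feature pattern (using 1 − P(present | H) for each absent log feature):
  iron oxide copper-gold: 0.63 × 0.09 × 0.48 × (1 − 0.63) × 0.76 = 0.0076531
  placer: 0.37 × 0.76 × 0.48 × (1 − 0.47) × 0.10 = 0.0071537
The unnormalized weights sum to 0.014807.
P(placer | evidence) = 0.0071537 / 0.014807 ≈ 0.483.

0.483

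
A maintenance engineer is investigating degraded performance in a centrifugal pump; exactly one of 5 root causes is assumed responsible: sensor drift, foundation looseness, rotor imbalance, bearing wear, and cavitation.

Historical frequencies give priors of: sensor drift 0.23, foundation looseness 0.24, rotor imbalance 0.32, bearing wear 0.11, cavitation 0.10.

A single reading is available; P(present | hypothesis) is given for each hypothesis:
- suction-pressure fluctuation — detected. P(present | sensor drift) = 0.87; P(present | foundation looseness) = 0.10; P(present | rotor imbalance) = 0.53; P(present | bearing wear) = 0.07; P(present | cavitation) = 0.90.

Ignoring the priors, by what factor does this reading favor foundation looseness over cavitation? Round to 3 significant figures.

0.111

The Bayes factor is the ratio of the two likelihoods.
  foundation looseness: 0.1
  cavitation: 0.9
Bayes factor = 0.1 / 0.9 ≈ 0.111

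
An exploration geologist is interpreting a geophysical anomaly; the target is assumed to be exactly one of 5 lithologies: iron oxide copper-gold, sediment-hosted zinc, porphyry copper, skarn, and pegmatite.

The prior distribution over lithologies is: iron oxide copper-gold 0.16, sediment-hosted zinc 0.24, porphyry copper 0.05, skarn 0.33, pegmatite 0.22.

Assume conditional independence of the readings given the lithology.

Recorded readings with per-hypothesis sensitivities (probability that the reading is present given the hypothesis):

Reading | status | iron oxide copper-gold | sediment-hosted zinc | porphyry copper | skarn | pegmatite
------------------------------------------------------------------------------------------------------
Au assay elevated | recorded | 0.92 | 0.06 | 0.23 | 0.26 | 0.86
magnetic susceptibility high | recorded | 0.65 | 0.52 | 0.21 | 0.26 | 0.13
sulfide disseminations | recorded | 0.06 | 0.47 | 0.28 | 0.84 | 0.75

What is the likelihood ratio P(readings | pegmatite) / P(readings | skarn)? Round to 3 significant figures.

1.48

Take the product of per-reading likelihoods under each hypothesis, then divide.
  pegmatite: 0.86 × 0.13 × 0.75 = 0.08385
  skarn: 0.26 × 0.26 × 0.84 = 0.056784
Bayes factor = 0.08385 / 0.056784 ≈ 1.48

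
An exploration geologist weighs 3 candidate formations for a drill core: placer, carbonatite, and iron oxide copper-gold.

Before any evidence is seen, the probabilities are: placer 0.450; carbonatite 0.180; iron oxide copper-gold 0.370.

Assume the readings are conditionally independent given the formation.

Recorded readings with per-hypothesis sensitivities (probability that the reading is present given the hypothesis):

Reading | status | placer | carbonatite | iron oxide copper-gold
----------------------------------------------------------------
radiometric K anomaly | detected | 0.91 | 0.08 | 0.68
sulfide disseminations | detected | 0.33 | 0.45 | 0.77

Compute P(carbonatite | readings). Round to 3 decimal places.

Multiply each prior by the joint likelihood of the reading pattern:
  placer: 0.450 × 0.91 × 0.33 = 0.13514
  carbonatite: 0.180 × 0.08 × 0.45 = 0.00648
  iron oxide copper-gold: 0.370 × 0.68 × 0.77 = 0.19373
Marginal likelihood of the evidence = 0.33535.
P(carbonatite | evidence) = 0.00648 / 0.33535 ≈ 0.019.

0.019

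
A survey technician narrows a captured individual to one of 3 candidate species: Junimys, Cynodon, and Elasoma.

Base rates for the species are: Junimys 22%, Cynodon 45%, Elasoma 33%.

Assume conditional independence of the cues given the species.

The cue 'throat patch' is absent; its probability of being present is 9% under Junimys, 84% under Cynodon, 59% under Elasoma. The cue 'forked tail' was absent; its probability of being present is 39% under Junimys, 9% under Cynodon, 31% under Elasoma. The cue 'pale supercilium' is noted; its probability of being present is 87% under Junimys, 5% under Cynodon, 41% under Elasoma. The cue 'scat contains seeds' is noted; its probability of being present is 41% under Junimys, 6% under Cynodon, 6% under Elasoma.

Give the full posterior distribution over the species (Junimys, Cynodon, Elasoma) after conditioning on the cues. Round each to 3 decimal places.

Multiply each prior by the joint likelihood of the cue pattern (using 1 − P(present | H) for each absent cue):
  Junimys: 0.22 × (1 − 0.09) × (1 − 0.39) × 0.87 × 0.41 = 0.043561
  Cynodon: 0.45 × (1 − 0.84) × (1 − 0.09) × 0.05 × 0.06 = 0.00019656
  Elasoma: 0.33 × (1 − 0.59) × (1 − 0.31) × 0.41 × 0.06 = 0.0022966
The unnormalized weights sum to 0.046054.
P(Junimys | evidence) = 0.043561 / 0.046054 ≈ 0.946
P(Cynodon | evidence) = 0.00019656 / 0.046054 ≈ 0.004
P(Elasoma | evidence) = 0.0022966 / 0.046054 ≈ 0.050

0.946, 0.004, 0.050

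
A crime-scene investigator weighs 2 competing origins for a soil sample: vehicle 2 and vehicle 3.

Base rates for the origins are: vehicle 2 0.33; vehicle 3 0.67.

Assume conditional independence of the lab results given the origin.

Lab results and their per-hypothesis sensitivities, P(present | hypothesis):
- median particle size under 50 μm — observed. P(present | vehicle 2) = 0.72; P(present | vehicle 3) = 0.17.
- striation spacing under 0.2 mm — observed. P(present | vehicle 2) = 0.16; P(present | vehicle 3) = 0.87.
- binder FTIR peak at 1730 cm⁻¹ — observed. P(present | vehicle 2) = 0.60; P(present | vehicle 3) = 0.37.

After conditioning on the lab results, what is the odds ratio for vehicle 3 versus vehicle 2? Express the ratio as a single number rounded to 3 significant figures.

1.61

Unnormalized posterior weight (prior times the lab result likelihoods) for each of the two hypotheses:
  vehicle 3: 0.67 × 0.17 × 0.87 × 0.37 = 0.036664
  vehicle 2: 0.33 × 0.72 × 0.16 × 0.60 = 0.02281
Posterior odds = 0.036664 / 0.02281 ≈ 1.61.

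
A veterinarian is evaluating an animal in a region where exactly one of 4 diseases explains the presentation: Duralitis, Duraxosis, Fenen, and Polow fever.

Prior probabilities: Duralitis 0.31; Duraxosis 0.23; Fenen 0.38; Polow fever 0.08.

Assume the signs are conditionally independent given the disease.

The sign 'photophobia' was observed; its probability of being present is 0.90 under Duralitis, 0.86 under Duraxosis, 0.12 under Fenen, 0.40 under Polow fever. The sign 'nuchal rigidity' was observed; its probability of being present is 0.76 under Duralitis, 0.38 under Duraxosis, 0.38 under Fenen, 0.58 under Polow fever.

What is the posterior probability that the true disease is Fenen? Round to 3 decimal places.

0.054

Multiply each prior by the joint likelihood of the sign pattern:
  Duralitis: 0.31 × 0.90 × 0.76 = 0.21204
  Duraxosis: 0.23 × 0.86 × 0.38 = 0.075164
  Fenen: 0.38 × 0.12 × 0.38 = 0.017328
  Polow fever: 0.08 × 0.40 × 0.58 = 0.01856
Normalizing constant Z = 0.21204 + 0.075164 + 0.017328 + 0.01856 = 0.32309.
P(Fenen | evidence) = 0.017328 / 0.32309 ≈ 0.054.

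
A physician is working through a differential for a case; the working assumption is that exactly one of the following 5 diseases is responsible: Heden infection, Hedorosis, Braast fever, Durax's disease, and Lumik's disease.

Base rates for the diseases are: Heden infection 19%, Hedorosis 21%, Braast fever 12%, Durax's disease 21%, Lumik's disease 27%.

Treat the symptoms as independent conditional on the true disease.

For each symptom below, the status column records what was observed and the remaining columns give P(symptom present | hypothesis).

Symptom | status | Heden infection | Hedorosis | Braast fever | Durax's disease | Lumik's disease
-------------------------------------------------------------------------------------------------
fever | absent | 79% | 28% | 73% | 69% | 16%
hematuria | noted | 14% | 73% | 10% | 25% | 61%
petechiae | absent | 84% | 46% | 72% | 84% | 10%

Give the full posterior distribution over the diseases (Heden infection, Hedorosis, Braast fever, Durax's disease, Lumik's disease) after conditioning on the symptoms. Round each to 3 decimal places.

0.005, 0.316, 0.005, 0.014, 0.660

By Bayes' rule with conditional independence, the unnormalized weight for each hypothesis is prior × ∏ likelihoods (using 1 − P(present | H) for each absent symptom):
  Heden infection: 0.19 × (1 − 0.79) × 0.14 × (1 − 0.84) = 0.00089376
  Hedorosis: 0.21 × (1 − 0.28) × 0.73 × (1 − 0.46) = 0.059603
  Braast fever: 0.12 × (1 − 0.73) × 0.10 × (1 − 0.72) = 0.0009072
  Durax's disease: 0.21 × (1 − 0.69) × 0.25 × (1 − 0.84) = 0.002604
  Lumik's disease: 0.27 × (1 − 0.16) × 0.61 × (1 − 0.10) = 0.12451
The unnormalized weights sum to 0.18852.
P(Heden infection | evidence) = 0.00089376 / 0.18852 ≈ 0.005
P(Hedorosis | evidence) = 0.059603 / 0.18852 ≈ 0.316
P(Braast fever | evidence) = 0.0009072 / 0.18852 ≈ 0.005
P(Durax's disease | evidence) = 0.002604 / 0.18852 ≈ 0.014
P(Lumik's disease | evidence) = 0.12451 / 0.18852 ≈ 0.660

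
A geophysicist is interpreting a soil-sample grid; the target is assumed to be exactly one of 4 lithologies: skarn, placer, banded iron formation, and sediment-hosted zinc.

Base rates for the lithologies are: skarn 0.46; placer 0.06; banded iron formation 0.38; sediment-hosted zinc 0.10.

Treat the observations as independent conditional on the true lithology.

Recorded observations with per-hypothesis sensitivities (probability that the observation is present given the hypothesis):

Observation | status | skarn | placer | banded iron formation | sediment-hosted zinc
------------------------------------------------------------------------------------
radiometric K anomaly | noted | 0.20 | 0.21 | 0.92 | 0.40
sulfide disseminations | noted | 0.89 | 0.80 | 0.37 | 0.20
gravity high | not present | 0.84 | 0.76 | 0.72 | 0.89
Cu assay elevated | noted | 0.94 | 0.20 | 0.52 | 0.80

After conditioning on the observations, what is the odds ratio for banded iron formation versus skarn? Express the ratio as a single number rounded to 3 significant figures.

The normalizing constant cancels in an odds ratio, so compute prior × likelihood for the two hypotheses only (using 1 − P(present | H) for each absent observation):
  banded iron formation: 0.38 × 0.92 × 0.37 × (1 − 0.72) × 0.52 = 0.018834
  skarn: 0.46 × 0.20 × 0.89 × (1 − 0.84) × 0.94 = 0.012315
Odds(banded iron formation : skarn) = 0.018834 / 0.012315 ≈ 1.53.

1.53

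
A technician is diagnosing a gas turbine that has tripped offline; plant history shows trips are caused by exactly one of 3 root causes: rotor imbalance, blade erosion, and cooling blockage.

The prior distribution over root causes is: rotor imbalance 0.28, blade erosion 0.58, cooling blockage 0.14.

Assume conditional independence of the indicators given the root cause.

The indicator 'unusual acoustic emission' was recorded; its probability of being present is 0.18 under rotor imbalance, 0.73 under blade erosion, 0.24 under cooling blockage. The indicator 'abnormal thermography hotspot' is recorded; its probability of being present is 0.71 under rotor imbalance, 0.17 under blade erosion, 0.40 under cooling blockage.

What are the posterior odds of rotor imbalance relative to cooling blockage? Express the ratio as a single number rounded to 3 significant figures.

2.66

Posterior odds equal prior odds times the likelihood ratio; only the two competing hypotheses matter.
  rotor imbalance: 0.28 × 0.18 × 0.71 = 0.035784
  cooling blockage: 0.14 × 0.24 × 0.40 = 0.01344
Odds(rotor imbalance : cooling blockage) = 0.035784 / 0.01344 ≈ 2.66.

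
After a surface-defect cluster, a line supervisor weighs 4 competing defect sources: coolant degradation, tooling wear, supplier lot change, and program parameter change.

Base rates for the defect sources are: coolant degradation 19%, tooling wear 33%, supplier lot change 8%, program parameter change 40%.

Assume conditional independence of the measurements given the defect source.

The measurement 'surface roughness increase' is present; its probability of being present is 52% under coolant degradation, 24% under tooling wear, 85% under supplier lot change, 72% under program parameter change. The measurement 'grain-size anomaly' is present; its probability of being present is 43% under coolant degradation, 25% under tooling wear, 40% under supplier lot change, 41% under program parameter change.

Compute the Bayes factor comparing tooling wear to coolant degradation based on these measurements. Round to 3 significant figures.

0.268

Take the product of per-measurement likelihoods under each hypothesis, then divide.
  tooling wear: 0.24 × 0.25 = 0.06
  coolant degradation: 0.52 × 0.43 = 0.2236
Bayes factor = 0.06 / 0.2236 ≈ 0.268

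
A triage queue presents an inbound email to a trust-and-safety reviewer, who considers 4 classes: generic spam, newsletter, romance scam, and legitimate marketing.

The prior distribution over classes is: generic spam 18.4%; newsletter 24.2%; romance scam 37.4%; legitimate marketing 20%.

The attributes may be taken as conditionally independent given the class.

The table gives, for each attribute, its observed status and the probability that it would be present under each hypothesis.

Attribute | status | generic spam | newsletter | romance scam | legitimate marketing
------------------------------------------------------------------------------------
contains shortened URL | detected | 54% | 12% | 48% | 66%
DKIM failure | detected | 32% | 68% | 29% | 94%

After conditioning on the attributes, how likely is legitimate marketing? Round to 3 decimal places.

By Bayes' rule with conditional independence, the unnormalized weight for each hypothesis is prior × ∏ likelihoods:
  generic spam: 0.184 × 0.54 × 0.32 = 0.031795
  newsletter: 0.242 × 0.12 × 0.68 = 0.019747
  romance scam: 0.374 × 0.48 × 0.29 = 0.052061
  legitimate marketing: 0.200 × 0.66 × 0.94 = 0.12408
Normalizing constant Z = 0.031795 + 0.019747 + 0.052061 + 0.12408 = 0.22768.
P(legitimate marketing | evidence) = 0.12408 / 0.22768 ≈ 0.545.

0.545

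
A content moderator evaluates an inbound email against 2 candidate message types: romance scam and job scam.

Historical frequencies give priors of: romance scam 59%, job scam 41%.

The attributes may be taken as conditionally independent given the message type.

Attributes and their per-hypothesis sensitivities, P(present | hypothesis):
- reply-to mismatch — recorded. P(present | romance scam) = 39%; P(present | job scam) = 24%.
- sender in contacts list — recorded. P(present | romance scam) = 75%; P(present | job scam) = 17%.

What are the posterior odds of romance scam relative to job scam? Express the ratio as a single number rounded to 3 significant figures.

10.3

Unnormalized posterior weight (prior times the attribute likelihoods) for each of the two hypotheses:
  romance scam: 0.590 × 0.39 × 0.75 = 0.17258
  job scam: 0.410 × 0.24 × 0.17 = 0.016728
Odds(romance scam : job scam) = 0.17258 / 0.016728 ≈ 10.3.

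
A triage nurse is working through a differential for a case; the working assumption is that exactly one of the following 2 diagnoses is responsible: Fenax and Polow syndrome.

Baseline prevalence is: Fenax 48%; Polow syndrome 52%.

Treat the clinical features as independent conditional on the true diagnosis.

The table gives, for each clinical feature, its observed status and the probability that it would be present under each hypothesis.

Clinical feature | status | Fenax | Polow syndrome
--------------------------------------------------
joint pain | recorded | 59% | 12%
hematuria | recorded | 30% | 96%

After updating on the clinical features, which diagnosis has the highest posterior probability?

Fenax

For each hypothesis, the unnormalized posterior weight is prior × product of the clinical feature likelihoods:
  Fenax: 0.48 × 0.59 × 0.30 = 0.08496
  Polow syndrome: 0.52 × 0.12 × 0.96 = 0.059904
Normalizing constant Z = 0.08496 + 0.059904 = 0.14486.
P(Fenax | evidence) ≈ 0.08496 / 0.14486 ≈ 0.586
P(Polow syndrome | evidence) ≈ 0.059904 / 0.14486 ≈ 0.414
The largest is 0.586, so Fenax is most probable.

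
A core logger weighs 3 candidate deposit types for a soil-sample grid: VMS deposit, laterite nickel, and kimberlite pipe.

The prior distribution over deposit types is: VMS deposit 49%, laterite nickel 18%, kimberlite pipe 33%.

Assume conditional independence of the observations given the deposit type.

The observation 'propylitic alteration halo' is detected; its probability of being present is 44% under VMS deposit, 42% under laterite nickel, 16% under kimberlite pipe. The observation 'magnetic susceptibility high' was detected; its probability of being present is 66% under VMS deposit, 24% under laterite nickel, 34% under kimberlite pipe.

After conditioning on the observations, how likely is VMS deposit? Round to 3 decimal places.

By Bayes' rule with conditional independence, the unnormalized weight for each hypothesis is prior × ∏ likelihoods:
  VMS deposit: 0.49 × 0.44 × 0.66 = 0.1423
  laterite nickel: 0.18 × 0.42 × 0.24 = 0.018144
  kimberlite pipe: 0.33 × 0.16 × 0.34 = 0.017952
Marginal likelihood of the evidence = 0.17839.
P(VMS deposit | evidence) = 0.1423 / 0.17839 ≈ 0.798.

0.798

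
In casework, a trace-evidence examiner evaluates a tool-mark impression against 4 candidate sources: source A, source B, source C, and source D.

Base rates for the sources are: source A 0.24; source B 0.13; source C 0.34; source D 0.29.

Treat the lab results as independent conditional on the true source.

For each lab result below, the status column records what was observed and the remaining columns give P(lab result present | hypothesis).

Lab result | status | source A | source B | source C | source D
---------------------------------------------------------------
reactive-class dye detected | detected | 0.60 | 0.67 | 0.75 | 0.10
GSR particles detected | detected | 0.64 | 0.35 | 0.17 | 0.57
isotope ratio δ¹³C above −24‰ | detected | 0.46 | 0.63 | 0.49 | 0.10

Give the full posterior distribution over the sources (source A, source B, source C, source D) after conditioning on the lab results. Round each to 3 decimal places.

Multiply each prior by the joint likelihood of the lab result pattern:
  source A: 0.24 × 0.60 × 0.64 × 0.46 = 0.042394
  source B: 0.13 × 0.67 × 0.35 × 0.63 = 0.019206
  source C: 0.34 × 0.75 × 0.17 × 0.49 = 0.021242
  source D: 0.29 × 0.10 × 0.57 × 0.10 = 0.001653
Normalizing constant Z = 0.042394 + 0.019206 + 0.021242 + 0.001653 = 0.084494.
P(source A | evidence) = 0.042394 / 0.084494 ≈ 0.502
P(source B | evidence) = 0.019206 / 0.084494 ≈ 0.227
P(source C | evidence) = 0.021242 / 0.084494 ≈ 0.251
P(source D | evidence) = 0.001653 / 0.084494 ≈ 0.020

0.502, 0.227, 0.251, 0.020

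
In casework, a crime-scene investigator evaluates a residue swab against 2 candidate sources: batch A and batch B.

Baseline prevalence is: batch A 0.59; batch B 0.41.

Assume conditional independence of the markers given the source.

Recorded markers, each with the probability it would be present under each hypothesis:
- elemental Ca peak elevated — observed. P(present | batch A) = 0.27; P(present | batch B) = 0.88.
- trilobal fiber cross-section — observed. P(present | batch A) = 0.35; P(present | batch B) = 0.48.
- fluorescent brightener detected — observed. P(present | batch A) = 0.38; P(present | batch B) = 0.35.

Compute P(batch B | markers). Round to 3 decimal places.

Multiply each prior by the joint likelihood of the marker pattern:
  batch A: 0.59 × 0.27 × 0.35 × 0.38 = 0.021187
  batch B: 0.41 × 0.88 × 0.48 × 0.35 = 0.060614
Marginal likelihood of the evidence = 0.081801.
P(batch B | evidence) = 0.060614 / 0.081801 ≈ 0.741.

0.741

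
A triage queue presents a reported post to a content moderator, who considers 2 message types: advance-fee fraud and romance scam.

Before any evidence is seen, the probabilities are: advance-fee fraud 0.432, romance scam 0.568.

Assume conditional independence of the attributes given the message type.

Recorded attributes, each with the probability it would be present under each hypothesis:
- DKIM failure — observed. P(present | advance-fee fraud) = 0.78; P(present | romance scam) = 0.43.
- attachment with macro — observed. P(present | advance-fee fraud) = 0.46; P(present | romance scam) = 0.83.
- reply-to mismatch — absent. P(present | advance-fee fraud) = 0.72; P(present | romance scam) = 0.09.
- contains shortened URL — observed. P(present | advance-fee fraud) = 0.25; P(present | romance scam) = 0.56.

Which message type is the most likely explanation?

romance scam

Multiply each prior by the joint likelihood of the attribute pattern (using 1 − P(present | H) for each absent attribute):
  advance-fee fraud: 0.432 × 0.78 × 0.46 × (1 − 0.72) × 0.25 = 0.01085
  romance scam: 0.568 × 0.43 × 0.83 × (1 − 0.09) × 0.56 = 0.10331
Marginal likelihood of the evidence = 0.11416.
P(advance-fee fraud | evidence) ≈ 0.01085 / 0.11416 ≈ 0.095
P(romance scam | evidence) ≈ 0.10331 / 0.11416 ≈ 0.905
The largest is 0.905, so romance scam is most probable.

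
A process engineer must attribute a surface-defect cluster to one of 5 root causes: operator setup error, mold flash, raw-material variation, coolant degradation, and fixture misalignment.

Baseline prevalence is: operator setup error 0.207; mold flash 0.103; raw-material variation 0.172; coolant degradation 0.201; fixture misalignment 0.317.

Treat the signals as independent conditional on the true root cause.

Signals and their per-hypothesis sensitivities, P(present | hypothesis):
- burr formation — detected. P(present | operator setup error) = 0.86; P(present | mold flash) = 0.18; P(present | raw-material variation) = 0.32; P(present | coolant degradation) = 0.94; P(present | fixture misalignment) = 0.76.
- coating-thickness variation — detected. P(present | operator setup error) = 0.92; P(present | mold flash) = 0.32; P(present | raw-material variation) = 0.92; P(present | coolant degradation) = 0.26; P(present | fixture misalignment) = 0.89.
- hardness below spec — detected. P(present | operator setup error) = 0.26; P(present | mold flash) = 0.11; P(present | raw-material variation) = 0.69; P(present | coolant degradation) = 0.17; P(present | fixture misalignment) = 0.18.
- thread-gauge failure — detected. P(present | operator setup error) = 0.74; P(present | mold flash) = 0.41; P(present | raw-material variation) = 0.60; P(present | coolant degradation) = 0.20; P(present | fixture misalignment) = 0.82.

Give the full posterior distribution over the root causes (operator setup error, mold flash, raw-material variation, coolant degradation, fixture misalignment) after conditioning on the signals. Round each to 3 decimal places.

For each hypothesis, the unnormalized posterior weight is prior × product of the signal likelihoods:
  operator setup error: 0.207 × 0.86 × 0.92 × 0.26 × 0.74 = 0.031511
  mold flash: 0.103 × 0.18 × 0.32 × 0.11 × 0.41 = 0.00026757
  raw-material variation: 0.172 × 0.32 × 0.92 × 0.69 × 0.60 = 0.020964
  coolant degradation: 0.201 × 0.94 × 0.26 × 0.17 × 0.20 = 0.0016702
  fixture misalignment: 0.317 × 0.76 × 0.89 × 0.18 × 0.82 = 0.031648
The unnormalized weights sum to 0.086061.
P(operator setup error | evidence) = 0.031511 / 0.086061 ≈ 0.366
P(mold flash | evidence) = 0.00026757 / 0.086061 ≈ 0.003
P(raw-material variation | evidence) = 0.020964 / 0.086061 ≈ 0.244
P(coolant degradation | evidence) = 0.0016702 / 0.086061 ≈ 0.019
P(fixture misalignment | evidence) = 0.031648 / 0.086061 ≈ 0.368

0.366, 0.003, 0.244, 0.019, 0.368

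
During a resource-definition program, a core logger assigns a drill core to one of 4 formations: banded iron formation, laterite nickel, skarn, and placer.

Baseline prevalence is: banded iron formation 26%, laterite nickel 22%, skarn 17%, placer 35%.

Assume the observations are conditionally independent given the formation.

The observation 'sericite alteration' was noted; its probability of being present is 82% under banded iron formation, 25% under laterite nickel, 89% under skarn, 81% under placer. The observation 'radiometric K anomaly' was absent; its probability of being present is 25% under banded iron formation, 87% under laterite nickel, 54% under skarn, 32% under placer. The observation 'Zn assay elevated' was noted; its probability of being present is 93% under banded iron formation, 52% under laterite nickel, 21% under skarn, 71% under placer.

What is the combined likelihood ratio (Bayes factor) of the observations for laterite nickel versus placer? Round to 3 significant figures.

0.0432

Take the product of per-observation likelihoods under each hypothesis (using 1 − P(present | H) for each absent observation), then divide.
  laterite nickel: 0.25 × (1 − 0.87) × 0.52 = 0.0169
  placer: 0.81 × (1 − 0.32) × 0.71 = 0.39107
Bayes factor = 0.0169 / 0.39107 ≈ 0.0432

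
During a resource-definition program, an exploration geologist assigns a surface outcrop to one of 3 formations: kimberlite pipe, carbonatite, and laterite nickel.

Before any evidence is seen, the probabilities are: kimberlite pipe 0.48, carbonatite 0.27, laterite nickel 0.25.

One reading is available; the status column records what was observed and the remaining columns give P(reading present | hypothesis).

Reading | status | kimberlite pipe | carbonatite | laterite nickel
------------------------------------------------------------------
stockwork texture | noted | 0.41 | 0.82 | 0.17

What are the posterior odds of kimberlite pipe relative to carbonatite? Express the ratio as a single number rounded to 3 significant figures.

0.889

Posterior odds equal prior odds times the likelihood ratio; only the two competing hypotheses matter.
  kimberlite pipe: 0.48 × 0.41 = 0.1968
  carbonatite: 0.27 × 0.82 = 0.2214
Odds(kimberlite pipe : carbonatite) = 0.1968 / 0.2214 ≈ 0.889.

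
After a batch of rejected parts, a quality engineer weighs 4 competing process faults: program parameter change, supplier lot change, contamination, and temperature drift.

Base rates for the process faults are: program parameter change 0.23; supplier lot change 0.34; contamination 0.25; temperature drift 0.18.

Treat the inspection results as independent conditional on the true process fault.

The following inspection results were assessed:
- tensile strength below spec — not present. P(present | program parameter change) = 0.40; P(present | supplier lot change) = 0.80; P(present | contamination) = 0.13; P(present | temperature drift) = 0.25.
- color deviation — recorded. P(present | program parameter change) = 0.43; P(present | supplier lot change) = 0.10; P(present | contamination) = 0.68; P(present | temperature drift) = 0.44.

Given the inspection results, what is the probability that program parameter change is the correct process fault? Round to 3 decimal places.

For each hypothesis, the unnormalized posterior weight is prior × product of the inspection result likelihoods (using 1 − P(present | H) for each absent inspection result):
  program parameter change: 0.23 × (1 − 0.40) × 0.43 = 0.05934
  supplier lot change: 0.34 × (1 − 0.80) × 0.10 = 0.0068
  contamination: 0.25 × (1 − 0.13) × 0.68 = 0.1479
  temperature drift: 0.18 × (1 − 0.25) × 0.44 = 0.0594
Normalizing constant Z = 0.05934 + 0.0068 + 0.1479 + 0.0594 = 0.27344.
P(program parameter change | evidence) = 0.05934 / 0.27344 ≈ 0.217.

0.217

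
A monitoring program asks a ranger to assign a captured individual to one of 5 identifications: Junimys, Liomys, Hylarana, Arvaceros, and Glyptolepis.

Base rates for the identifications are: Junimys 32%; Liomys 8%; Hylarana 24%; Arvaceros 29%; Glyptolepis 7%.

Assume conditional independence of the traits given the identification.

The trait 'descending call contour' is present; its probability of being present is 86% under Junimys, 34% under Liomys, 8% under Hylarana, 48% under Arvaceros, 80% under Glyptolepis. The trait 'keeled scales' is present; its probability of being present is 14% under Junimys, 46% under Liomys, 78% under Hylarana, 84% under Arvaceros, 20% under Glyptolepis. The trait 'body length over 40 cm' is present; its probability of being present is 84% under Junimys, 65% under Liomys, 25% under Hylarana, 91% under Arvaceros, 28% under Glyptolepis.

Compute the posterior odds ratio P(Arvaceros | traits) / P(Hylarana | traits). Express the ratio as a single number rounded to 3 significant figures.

Posterior odds equal prior odds times the likelihood ratio; only the two competing hypotheses matter.
  Arvaceros: 0.29 × 0.48 × 0.84 × 0.91 = 0.1064
  Hylarana: 0.24 × 0.08 × 0.78 × 0.25 = 0.003744
Odds(Arvaceros : Hylarana) = 0.1064 / 0.003744 ≈ 28.4.

28.4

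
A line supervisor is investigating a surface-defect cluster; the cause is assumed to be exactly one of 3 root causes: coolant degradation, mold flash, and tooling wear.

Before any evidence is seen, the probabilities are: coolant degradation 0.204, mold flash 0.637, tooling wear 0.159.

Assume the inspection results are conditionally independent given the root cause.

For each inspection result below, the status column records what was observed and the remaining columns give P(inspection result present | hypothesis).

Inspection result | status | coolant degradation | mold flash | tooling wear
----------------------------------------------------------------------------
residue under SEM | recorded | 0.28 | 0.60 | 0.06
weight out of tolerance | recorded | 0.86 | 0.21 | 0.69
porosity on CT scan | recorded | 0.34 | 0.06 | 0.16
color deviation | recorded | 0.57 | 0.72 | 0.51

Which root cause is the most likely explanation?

coolant degradation

For each hypothesis, the unnormalized posterior weight is prior × product of the inspection result likelihoods:
  coolant degradation: 0.204 × 0.28 × 0.86 × 0.34 × 0.57 = 0.0095201
  mold flash: 0.637 × 0.60 × 0.21 × 0.06 × 0.72 = 0.0034673
  tooling wear: 0.159 × 0.06 × 0.69 × 0.16 × 0.51 = 0.00053714
The unnormalized weights sum to 0.013525.
P(coolant degradation | evidence) ≈ 0.0095201 / 0.013525 ≈ 0.704
P(mold flash | evidence) ≈ 0.0034673 / 0.013525 ≈ 0.256
P(tooling wear | evidence) ≈ 0.00053714 / 0.013525 ≈ 0.040
The largest is 0.704, so coolant degradation is most probable.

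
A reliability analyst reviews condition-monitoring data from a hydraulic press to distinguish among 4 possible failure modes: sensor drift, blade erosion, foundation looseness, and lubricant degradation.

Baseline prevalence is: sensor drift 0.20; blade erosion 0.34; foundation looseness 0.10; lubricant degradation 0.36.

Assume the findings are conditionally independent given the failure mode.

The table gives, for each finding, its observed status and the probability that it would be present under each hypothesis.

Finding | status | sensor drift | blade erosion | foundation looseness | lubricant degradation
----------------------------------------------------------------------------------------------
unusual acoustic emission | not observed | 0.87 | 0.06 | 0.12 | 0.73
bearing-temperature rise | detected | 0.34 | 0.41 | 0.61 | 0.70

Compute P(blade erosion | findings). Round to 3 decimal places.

0.501

Multiply each prior by the joint likelihood of the evidence pattern (using 1 − P(present | H) for each absent finding):
  sensor drift: 0.20 × (1 − 0.87) × 0.34 = 0.00884
  blade erosion: 0.34 × (1 − 0.06) × 0.41 = 0.13104
  foundation looseness: 0.10 × (1 − 0.12) × 0.61 = 0.05368
  lubricant degradation: 0.36 × (1 − 0.73) × 0.70 = 0.06804
Marginal likelihood of the evidence = 0.2616.
P(blade erosion | evidence) = 0.13104 / 0.2616 ≈ 0.501.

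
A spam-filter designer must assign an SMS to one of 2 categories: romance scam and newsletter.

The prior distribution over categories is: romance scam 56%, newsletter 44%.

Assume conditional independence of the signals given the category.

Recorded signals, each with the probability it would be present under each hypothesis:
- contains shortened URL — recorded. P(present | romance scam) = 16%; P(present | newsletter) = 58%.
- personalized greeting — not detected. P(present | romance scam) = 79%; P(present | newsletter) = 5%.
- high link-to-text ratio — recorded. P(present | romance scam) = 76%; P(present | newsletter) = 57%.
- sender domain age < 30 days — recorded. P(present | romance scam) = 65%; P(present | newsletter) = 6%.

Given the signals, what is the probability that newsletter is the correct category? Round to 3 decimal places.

0.471

For each hypothesis, the unnormalized posterior weight is prior × product of the signal likelihoods (using 1 − P(present | H) for each absent signal):
  romance scam: 0.56 × 0.16 × (1 − 0.79) × 0.76 × 0.65 = 0.0092951
  newsletter: 0.44 × 0.58 × (1 − 0.05) × 0.57 × 0.06 = 0.0082914
The unnormalized weights sum to 0.017587.
P(newsletter | evidence) = 0.0082914 / 0.017587 ≈ 0.471.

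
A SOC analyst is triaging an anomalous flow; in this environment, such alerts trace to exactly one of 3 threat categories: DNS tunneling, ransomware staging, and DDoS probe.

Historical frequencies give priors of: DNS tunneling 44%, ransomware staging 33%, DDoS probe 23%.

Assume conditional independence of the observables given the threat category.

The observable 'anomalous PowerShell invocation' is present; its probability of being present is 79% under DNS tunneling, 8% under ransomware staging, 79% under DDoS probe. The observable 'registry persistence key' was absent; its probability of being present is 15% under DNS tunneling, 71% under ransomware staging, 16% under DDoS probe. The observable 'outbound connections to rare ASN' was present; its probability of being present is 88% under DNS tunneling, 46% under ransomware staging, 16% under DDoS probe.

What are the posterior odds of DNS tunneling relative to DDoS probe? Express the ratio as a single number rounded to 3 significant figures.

Posterior odds equal prior odds times the likelihood ratio; only the two competing hypotheses matter (using 1 − P(present | H) for each absent observable).
  DNS tunneling: 0.44 × 0.79 × (1 − 0.15) × 0.88 = 0.26
  DDoS probe: 0.23 × 0.79 × (1 − 0.16) × 0.16 = 0.02442
Odds(DNS tunneling : DDoS probe) = 0.26 / 0.02442 ≈ 10.6.

10.6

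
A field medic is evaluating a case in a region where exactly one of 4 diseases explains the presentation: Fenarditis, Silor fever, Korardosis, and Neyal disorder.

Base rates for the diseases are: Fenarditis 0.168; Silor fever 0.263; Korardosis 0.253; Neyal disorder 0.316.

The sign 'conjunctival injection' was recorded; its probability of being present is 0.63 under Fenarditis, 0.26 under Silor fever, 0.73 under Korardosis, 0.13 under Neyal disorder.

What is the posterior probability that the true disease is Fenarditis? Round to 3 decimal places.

By Bayes' rule, the unnormalized weight for each hypothesis is prior × likelihood:
  Fenarditis: 0.168 × 0.63 = 0.10584
  Silor fever: 0.263 × 0.26 = 0.06838
  Korardosis: 0.253 × 0.73 = 0.18469
  Neyal disorder: 0.316 × 0.13 = 0.04108
Marginal likelihood of the evidence = 0.39999.
P(Fenarditis | evidence) = 0.10584 / 0.39999 ≈ 0.265.

0.265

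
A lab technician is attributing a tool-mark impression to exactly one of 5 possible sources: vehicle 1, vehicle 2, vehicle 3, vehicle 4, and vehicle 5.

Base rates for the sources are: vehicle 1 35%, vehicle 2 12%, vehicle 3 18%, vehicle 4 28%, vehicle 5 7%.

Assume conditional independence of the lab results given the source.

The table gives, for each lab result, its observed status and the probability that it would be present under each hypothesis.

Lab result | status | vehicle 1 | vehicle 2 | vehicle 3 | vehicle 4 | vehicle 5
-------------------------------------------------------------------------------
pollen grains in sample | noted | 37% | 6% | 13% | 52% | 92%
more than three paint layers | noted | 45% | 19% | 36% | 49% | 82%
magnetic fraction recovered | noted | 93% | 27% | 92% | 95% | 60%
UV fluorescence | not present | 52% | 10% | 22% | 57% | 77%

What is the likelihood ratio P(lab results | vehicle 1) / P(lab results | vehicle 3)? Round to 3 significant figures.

The Bayes factor is the ratio of the joint likelihoods of the lab result pattern under the two hypotheses (using 1 − P(present | H) for each absent lab result).
  vehicle 1: 0.37 × 0.45 × 0.93 × (1 − 0.52) = 0.074326
  vehicle 3: 0.13 × 0.36 × 0.92 × (1 − 0.22) = 0.033584
Bayes factor = 0.074326 / 0.033584 ≈ 2.21

2.21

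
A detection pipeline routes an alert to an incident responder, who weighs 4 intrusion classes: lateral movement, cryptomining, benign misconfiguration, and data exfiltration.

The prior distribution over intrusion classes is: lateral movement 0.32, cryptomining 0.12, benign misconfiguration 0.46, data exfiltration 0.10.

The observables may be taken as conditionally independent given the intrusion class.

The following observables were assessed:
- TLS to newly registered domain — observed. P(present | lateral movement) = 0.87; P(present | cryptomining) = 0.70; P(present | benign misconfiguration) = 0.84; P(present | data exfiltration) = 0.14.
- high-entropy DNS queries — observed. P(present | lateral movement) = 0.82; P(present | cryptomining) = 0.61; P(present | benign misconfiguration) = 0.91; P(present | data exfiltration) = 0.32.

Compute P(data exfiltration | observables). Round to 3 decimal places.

For each hypothesis, the unnormalized posterior weight is prior × product of the observable likelihoods:
  lateral movement: 0.32 × 0.87 × 0.82 = 0.22829
  cryptomining: 0.12 × 0.70 × 0.61 = 0.05124
  benign misconfiguration: 0.46 × 0.84 × 0.91 = 0.35162
  data exfiltration: 0.10 × 0.14 × 0.32 = 0.00448
Marginal likelihood of the evidence = 0.63563.
P(data exfiltration | evidence) = 0.00448 / 0.63563 ≈ 0.007.

0.007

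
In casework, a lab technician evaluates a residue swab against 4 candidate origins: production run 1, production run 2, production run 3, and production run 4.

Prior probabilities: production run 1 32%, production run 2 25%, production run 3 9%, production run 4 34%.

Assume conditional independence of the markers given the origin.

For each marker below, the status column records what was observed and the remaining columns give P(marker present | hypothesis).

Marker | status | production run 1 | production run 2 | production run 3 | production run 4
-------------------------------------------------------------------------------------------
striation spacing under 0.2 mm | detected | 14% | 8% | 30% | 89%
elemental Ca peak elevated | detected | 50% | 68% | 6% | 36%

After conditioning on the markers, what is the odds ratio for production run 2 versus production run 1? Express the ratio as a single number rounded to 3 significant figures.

0.607

Unnormalized posterior weight (prior times the marker likelihoods) for each of the two hypotheses:
  production run 2: 0.25 × 0.08 × 0.68 = 0.0136
  production run 1: 0.32 × 0.14 × 0.50 = 0.0224
Odds(production run 2 : production run 1) = 0.0136 / 0.0224 ≈ 0.607.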